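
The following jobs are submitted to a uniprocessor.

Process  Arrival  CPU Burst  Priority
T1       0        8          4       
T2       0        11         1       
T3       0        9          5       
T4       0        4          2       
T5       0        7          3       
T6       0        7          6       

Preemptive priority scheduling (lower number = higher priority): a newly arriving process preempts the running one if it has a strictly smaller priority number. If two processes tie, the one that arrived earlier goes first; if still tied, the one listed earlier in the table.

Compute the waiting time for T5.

15

Timeline: | T2 0-11 | T4 11-15 | T5 15-22 | T1 22-30 | T3 30-39 | T6 39-46 |
Completion: T1=30  T2=11  T3=39  T4=15  T5=22  T6=46
Turnaround (C−A): T1=30  T2=11  T3=39  T4=15  T5=22  T6=46
Waiting(T5) = turnaround − burst = 22 − 7 = 15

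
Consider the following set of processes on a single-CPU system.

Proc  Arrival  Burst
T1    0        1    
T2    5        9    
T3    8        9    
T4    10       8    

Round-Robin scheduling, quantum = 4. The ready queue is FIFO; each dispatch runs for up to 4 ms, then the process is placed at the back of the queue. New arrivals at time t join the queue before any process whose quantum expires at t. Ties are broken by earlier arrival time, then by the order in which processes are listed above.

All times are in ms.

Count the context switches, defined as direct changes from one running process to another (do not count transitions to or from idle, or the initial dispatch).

Schedule: | T1 0-1 | idle 1-5 | T2 5-9 | T3 9-13 | T2 13-17 | T4 17-21 | T3 21-25 | T2 25-26 | T4 26-30 | T3 30-31 |
Completion: T1=1  T2=26  T3=31  T4=30

7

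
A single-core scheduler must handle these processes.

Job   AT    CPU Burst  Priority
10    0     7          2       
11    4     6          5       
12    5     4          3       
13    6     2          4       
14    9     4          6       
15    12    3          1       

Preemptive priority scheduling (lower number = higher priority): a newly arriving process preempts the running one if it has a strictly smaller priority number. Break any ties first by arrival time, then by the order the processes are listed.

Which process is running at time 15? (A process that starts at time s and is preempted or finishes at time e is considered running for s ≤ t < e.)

13

Schedule: | 10 0-7 | 12 7-11 | 13 11-12 | 15 12-15 | 13 15-16 | 11 16-22 | 14 22-26 |
Completion: 10=7  11=22  12=11  13=16  14=26  15=15
Turnaround (C−A): 10=7  11=18  12=6  13=10  14=17  15=3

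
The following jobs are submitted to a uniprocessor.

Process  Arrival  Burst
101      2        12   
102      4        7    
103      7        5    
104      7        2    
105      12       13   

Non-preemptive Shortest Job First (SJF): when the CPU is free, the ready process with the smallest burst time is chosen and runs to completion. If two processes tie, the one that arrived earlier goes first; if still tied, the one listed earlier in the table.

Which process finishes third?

103

Timeline: | idle 0-2 | 101 2-14 | 104 14-16 | 103 16-21 | 102 21-28 | 105 28-41 |
Completion: 101=14  102=28  103=21  104=16  105=41
Finish order: 101 → 104 → 103 → 102 → 105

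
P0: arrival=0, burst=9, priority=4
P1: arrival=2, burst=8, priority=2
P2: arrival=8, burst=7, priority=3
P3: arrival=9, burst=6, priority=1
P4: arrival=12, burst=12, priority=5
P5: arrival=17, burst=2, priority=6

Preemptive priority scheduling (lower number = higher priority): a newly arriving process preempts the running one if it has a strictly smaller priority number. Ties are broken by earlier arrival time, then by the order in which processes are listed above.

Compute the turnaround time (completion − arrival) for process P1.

14

Schedule: | P0 0-2 | P1 2-9 | P3 9-15 | P1 15-16 | P2 16-23 | P0 23-30 | P4 30-42 | P5 42-44 |
Completion: P0=30  P1=16  P2=23  P3=15  P4=42  P5=44
Turnaround(P1) = completion − arrival = 16 − 2 = 14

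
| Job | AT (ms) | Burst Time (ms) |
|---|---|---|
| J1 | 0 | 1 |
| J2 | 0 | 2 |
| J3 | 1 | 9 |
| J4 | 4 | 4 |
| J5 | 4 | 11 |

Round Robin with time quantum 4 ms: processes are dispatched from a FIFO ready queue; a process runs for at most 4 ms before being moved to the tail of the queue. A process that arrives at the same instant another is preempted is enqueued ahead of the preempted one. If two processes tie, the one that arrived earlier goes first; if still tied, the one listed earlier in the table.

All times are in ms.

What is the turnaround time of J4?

7

Schedule: | J1 0-1 | J2 1-3 | J3 3-7 | J4 7-11 | J5 11-15 | J3 15-19 | J5 19-23 | J3 23-24 | J5 24-27 |
Completion: J1=1  J2=3  J3=24  J4=11  J5=27
Turnaround (C−A): J1=1  J2=3  J3=23  J4=7  J5=23
Turnaround(J4) = completion − arrival = 11 − 4 = 7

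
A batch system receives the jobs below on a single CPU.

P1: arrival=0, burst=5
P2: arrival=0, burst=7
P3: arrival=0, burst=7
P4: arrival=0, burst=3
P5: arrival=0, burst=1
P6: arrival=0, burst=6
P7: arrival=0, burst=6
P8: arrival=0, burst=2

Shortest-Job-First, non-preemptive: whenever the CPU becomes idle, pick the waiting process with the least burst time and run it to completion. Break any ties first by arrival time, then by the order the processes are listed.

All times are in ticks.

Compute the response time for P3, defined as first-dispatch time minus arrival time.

30

Gantt: | P5 0-1 | P8 1-3 | P4 3-6 | P1 6-11 | P6 11-17 | P7 17-23 | P2 23-30 | P3 30-37 |
Completion: P1=11  P2=30  P3=37  P4=6  P5=1  P6=17  P7=23  P8=3
Response(P3) = first start − arrival = 30 − 0 = 30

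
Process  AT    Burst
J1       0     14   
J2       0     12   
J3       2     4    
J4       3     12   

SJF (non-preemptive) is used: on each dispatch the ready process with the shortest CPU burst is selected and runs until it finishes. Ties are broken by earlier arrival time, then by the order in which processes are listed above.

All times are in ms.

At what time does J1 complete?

Gantt: | J2 0-12 | J3 12-16 | J4 16-28 | J1 28-42 |
Completion: J1=42  J2=12  J3=16  J4=28
Turnaround (C−A): J1=42  J2=12  J3=14  J4=25

42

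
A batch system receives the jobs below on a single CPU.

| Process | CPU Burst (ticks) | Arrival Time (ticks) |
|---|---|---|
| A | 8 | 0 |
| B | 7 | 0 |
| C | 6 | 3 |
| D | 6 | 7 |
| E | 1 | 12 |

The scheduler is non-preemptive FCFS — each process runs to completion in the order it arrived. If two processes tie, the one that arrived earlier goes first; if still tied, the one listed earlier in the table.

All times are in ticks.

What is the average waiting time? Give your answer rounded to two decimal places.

Gantt: | A 0-8 | B 8-15 | C 15-21 | D 21-27 | E 27-28 |
Completion: A=8  B=15  C=21  D=27  E=28
Turnaround (C−A): A=8  B=15  C=18  D=20  E=16
Waiting times: A=0, B=8, C=12, D=14, E=15
Average waiting = (0+8+12+14+15) / 5 = 49/5 = 9.80

9.80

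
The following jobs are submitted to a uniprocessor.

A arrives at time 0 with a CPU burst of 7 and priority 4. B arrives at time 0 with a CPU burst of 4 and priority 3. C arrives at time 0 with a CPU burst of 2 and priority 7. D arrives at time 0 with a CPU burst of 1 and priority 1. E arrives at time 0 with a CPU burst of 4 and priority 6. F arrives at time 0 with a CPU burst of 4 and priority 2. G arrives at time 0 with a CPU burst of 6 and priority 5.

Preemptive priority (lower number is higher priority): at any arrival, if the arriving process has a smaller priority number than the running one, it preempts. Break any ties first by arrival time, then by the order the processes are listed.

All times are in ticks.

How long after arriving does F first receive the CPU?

Gantt: | D 0-1 | F 1-5 | B 5-9 | A 9-16 | G 16-22 | E 22-26 | C 26-28 |
Completion: A=16  B=9  C=28  D=1  E=26  F=5  G=22
Turnaround (C−A): A=16  B=9  C=28  D=1  E=26  F=5  G=22
Response(F) = first start − arrival = 1 − 0 = 1

1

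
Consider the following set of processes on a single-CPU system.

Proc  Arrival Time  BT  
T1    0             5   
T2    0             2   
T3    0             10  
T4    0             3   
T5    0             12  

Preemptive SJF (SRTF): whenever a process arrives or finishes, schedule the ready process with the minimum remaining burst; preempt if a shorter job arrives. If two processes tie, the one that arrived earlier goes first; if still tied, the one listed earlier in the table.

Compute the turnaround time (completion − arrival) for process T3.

Timeline: | T2 0-2 | T4 2-5 | T1 5-10 | T3 10-20 | T5 20-32 |
Completion: T1=10  T2=2  T3=20  T4=5  T5=32
Turnaround (C−A): T1=10  T2=2  T3=20  T4=5  T5=32
Turnaround(T3) = completion − arrival = 20 − 0 = 20

20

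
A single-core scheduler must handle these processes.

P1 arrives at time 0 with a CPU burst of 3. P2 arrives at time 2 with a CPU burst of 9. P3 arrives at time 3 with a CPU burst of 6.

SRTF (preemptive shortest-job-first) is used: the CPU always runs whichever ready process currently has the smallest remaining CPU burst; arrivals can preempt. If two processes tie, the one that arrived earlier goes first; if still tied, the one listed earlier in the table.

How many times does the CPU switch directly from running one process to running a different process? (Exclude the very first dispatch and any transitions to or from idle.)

2

Schedule: | P1 0-3 | P3 3-9 | P2 9-18 |
Completion: P1=3  P2=18  P3=9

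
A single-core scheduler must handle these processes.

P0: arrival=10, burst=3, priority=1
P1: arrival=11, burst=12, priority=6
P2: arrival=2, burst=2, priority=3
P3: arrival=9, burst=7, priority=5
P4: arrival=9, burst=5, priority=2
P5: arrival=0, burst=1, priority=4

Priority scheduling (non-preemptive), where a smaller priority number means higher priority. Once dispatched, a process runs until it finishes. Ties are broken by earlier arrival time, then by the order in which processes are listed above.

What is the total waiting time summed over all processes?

Gantt: | P5 0-1 | idle 1-2 | P2 2-4 | idle 4-9 | P4 9-14 | P0 14-17 | P3 17-24 | P1 24-36 |
Completion: P0=17  P1=36  P2=4  P3=24  P4=14  P5=1
Turnaround (C−A): P0=7  P1=25  P2=2  P3=15  P4=5  P5=1
Waiting = turnaround − burst: P0=4, P1=13, P2=0, P3=8, P4=0, P5=0
Total waiting = 4 + 13 + 0 + 8 + 0 + 0 = 25

25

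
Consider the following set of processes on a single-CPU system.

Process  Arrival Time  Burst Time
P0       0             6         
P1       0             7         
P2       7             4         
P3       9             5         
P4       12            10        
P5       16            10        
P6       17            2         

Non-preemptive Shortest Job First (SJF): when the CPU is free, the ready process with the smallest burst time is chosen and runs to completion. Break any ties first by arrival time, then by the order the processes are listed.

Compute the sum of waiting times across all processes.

Timeline: | P0 0-6 | P1 6-13 | P2 13-17 | P6 17-19 | P3 19-24 | P4 24-34 | P5 34-44 |
Completion: P0=6  P1=13  P2=17  P3=24  P4=34  P5=44  P6=19
Waiting = turnaround − burst: P0=0, P1=6, P2=6, P3=10, P4=12, P5=18, P6=0
Total waiting = 0 + 6 + 6 + 10 + 12 + 18 + 0 = 52

52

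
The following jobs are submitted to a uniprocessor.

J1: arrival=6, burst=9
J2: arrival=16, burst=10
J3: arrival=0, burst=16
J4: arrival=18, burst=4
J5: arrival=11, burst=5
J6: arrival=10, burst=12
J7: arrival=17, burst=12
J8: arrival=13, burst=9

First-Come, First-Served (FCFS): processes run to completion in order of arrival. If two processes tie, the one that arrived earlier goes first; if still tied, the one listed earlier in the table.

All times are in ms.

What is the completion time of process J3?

16

Timeline: | J3 0-16 | J1 16-25 | J6 25-37 | J5 37-42 | J8 42-51 | J2 51-61 | J7 61-73 | J4 73-77 |
Completion: J1=25  J2=61  J3=16  J4=77  J5=42  J6=37  J7=73  J8=51
Turnaround (C−A): J1=19  J2=45  J3=16  J4=59  J5=31  J6=27  J7=56  J8=38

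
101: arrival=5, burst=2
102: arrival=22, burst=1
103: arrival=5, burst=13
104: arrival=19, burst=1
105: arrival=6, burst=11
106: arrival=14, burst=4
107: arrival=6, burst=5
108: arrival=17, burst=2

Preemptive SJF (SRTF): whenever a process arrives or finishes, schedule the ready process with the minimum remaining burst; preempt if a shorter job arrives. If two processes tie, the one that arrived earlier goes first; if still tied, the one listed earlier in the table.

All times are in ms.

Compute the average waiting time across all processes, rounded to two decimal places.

Gantt: | idle 0-5 | 101 5-7 | 107 7-12 | 105 12-14 | 106 14-18 | 108 18-20 | 104 20-21 | 105 21-22 | 102 22-23 | 105 23-31 | 103 31-44 |
Completion: 101=7  102=23  103=44  104=21  105=31  106=18  107=12  108=20
Turnaround (C−A): 101=2  102=1  103=39  104=2  105=25  106=4  107=6  108=3
Waiting times: 101=0, 102=0, 103=26, 104=1, 105=14, 106=0, 107=1, 108=1
Average waiting = (0+0+26+1+14+0+1+1) / 8 = 43/8 = 5.38

5.38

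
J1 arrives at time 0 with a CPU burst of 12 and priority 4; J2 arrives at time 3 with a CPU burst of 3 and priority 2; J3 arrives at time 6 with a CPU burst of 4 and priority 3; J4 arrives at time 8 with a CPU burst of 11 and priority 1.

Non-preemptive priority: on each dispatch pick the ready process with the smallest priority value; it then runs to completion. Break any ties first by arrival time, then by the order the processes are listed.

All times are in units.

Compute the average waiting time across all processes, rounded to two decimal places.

11.00

Gantt: | J1 0-12 | J4 12-23 | J2 23-26 | J3 26-30 |
Completion: J1=12  J2=26  J3=30  J4=23
Turnaround (C−A): J1=12  J2=23  J3=24  J4=15
Waiting times: J1=0, J2=20, J3=20, J4=4
Average waiting = (0+20+20+4) / 4 = 44/4 = 11.00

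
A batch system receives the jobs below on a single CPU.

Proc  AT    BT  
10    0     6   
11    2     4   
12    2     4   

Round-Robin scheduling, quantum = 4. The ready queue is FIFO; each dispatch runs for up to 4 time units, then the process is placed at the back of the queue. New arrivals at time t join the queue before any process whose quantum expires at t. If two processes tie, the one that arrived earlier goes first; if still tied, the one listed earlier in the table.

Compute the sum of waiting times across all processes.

16

Schedule: | 10 0-4 | 11 4-8 | 12 8-12 | 10 12-14 |
Completion: 10=14  11=8  12=12
Waiting = turnaround − burst: 10=8, 11=2, 12=6
Total waiting = 8 + 2 + 6 = 16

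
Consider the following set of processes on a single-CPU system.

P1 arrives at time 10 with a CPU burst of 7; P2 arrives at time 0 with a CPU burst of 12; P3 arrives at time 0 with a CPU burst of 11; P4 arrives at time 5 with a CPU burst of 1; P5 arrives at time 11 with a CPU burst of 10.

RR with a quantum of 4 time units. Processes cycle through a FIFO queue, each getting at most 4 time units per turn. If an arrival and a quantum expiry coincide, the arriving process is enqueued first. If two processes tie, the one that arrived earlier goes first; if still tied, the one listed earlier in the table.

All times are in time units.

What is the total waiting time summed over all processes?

Gantt: | P2 0-4 | P3 4-8 | P2 8-12 | P4 12-13 | P3 13-17 | P1 17-21 | P5 21-25 | P2 25-29 | P3 29-32 | P1 32-35 | P5 35-41 |
Completion: P1=35  P2=29  P3=32  P4=13  P5=41
Turnaround (C−A): P1=25  P2=29  P3=32  P4=8  P5=30
Waiting = turnaround − burst: P1=18, P2=17, P3=21, P4=7, P5=20
Total waiting = 18 + 17 + 21 + 7 + 20 = 83

83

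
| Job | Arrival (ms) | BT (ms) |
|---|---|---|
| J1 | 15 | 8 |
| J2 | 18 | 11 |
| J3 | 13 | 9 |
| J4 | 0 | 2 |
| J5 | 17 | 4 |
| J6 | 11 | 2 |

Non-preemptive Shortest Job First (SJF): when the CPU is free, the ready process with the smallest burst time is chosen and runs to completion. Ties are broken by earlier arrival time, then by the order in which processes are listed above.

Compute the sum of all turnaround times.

Schedule: | J4 0-2 | idle 2-11 | J6 11-13 | J3 13-22 | J5 22-26 | J1 26-34 | J2 34-45 |
Completion: J1=34  J2=45  J3=22  J4=2  J5=26  J6=13
Turnaround (C−A): J1=19  J2=27  J3=9  J4=2  J5=9  J6=2
Turnaround = completion − arrival: J1=19, J2=27, J3=9, J4=2, J5=9, J6=2
Total turnaround = 19 + 27 + 9 + 2 + 9 + 2 = 68

68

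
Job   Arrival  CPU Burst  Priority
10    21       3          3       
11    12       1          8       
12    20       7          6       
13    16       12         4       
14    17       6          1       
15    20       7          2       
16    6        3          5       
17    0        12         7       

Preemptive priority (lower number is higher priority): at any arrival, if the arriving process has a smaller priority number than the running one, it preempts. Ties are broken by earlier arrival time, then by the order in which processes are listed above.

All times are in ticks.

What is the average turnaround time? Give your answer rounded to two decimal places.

13.63

Timeline: | 17 0-6 | 16 6-9 | 17 9-15 | 11 15-16 | 13 16-17 | 14 17-23 | 15 23-30 | 10 30-33 | 13 33-44 | 12 44-51 |
Completion: 10=33  11=16  12=51  13=44  14=23  15=30  16=9  17=15
Turnaround (C−A): 10=12  11=4  12=31  13=28  14=6  15=10  16=3  17=15
Turnaround times: 10=12, 11=4, 12=31, 13=28, 14=6, 15=10, 16=3, 17=15
Average turnaround = (12+4+31+28+6+10+3+15) / 8 = 109/8 = 13.63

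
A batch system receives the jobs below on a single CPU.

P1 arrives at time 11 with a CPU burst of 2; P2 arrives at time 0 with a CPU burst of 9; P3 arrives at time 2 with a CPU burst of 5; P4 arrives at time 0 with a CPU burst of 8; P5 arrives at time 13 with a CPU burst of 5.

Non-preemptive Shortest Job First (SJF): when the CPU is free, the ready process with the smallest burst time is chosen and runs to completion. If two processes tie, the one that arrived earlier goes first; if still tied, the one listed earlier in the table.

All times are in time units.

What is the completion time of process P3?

13

Gantt: | P4 0-8 | P3 8-13 | P1 13-15 | P5 15-20 | P2 20-29 |
Completion: P1=15  P2=29  P3=13  P4=8  P5=20
Turnaround (C−A): P1=4  P2=29  P3=11  P4=8  P5=7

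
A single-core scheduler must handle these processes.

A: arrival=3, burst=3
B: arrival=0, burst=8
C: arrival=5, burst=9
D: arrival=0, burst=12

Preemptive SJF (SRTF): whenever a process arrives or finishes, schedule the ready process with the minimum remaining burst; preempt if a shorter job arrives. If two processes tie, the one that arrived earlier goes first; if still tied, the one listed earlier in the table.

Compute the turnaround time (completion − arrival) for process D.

Timeline: | B 0-3 | A 3-6 | B 6-11 | C 11-20 | D 20-32 |
Completion: A=6  B=11  C=20  D=32
Turnaround (C−A): A=3  B=11  C=15  D=32
Turnaround(D) = completion − arrival = 32 − 0 = 32

32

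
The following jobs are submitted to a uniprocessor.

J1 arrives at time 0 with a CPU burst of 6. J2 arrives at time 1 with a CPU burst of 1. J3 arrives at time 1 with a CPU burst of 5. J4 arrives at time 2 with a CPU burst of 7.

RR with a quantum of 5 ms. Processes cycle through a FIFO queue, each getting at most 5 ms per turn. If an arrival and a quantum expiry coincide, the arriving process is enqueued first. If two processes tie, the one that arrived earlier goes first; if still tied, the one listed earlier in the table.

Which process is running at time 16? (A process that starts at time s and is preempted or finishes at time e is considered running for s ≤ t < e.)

J1

Gantt: | J1 0-5 | J2 5-6 | J3 6-11 | J4 11-16 | J1 16-17 | J4 17-19 |
Completion: J1=17  J2=6  J3=11  J4=19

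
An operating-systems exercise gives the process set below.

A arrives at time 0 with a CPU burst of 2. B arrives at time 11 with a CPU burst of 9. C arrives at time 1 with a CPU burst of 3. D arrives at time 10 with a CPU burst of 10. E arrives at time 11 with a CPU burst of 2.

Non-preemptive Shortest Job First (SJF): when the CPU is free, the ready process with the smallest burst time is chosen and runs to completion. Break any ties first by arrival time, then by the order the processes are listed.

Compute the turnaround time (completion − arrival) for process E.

11

Timeline: | A 0-2 | C 2-5 | idle 5-10 | D 10-20 | E 20-22 | B 22-31 |
Completion: A=2  B=31  C=5  D=20  E=22
Turnaround (C−A): A=2  B=20  C=4  D=10  E=11
Turnaround(E) = completion − arrival = 22 − 11 = 11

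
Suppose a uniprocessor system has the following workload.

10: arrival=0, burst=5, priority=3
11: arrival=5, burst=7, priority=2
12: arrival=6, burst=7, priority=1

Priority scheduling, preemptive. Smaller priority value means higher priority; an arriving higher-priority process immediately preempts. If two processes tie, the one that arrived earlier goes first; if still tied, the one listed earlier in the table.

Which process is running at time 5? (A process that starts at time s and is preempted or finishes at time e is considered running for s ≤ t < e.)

Schedule: | 10 0-5 | 11 5-6 | 12 6-13 | 11 13-19 |
Completion: 10=5  11=19  12=13
Turnaround (C−A): 10=5  11=14  12=7

11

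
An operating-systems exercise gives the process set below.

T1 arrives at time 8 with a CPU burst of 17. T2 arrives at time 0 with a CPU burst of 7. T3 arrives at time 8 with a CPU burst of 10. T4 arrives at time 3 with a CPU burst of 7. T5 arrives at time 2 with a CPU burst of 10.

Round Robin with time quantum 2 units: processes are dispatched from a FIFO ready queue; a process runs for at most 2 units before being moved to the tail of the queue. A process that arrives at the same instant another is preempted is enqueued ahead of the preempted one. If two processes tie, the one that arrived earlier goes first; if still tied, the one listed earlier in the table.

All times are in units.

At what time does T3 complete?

Gantt: | T2 0-2 | T5 2-4 | T2 4-6 | T4 6-8 | T5 8-10 | T2 10-12 | T1 12-14 | T3 14-16 | T4 16-18 | T5 18-20 | T2 20-21 | T1 21-23 | T3 23-25 | T4 25-27 | T5 27-29 | T1 29-31 | T3 31-33 | T4 33-34 | T5 34-36 | T1 36-38 | T3 38-40 | T1 40-42 | T3 42-44 | T1 44-51 |
Completion: T1=51  T2=21  T3=44  T4=34  T5=36

44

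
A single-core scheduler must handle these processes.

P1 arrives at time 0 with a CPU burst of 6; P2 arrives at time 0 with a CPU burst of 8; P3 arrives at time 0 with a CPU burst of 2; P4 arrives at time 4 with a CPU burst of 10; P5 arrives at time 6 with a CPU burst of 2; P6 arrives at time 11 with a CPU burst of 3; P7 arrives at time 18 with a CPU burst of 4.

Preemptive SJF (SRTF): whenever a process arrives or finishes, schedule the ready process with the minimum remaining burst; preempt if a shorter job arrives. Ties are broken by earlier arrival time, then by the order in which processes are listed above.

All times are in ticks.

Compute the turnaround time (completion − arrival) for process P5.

Schedule: | P3 0-2 | P1 2-8 | P5 8-10 | P2 10-11 | P6 11-14 | P2 14-21 | P7 21-25 | P4 25-35 |
Completion: P1=8  P2=21  P3=2  P4=35  P5=10  P6=14  P7=25
Turnaround(P5) = completion − arrival = 10 − 6 = 4

4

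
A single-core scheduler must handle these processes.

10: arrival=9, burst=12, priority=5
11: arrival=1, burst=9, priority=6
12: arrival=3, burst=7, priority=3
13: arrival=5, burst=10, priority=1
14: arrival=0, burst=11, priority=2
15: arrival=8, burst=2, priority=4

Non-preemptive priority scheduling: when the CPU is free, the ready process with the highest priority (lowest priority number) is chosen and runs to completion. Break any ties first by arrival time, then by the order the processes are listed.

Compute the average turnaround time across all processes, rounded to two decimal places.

Schedule: | 14 0-11 | 13 11-21 | 12 21-28 | 15 28-30 | 10 30-42 | 11 42-51 |
Completion: 10=42  11=51  12=28  13=21  14=11  15=30
Turnaround (C−A): 10=33  11=50  12=25  13=16  14=11  15=22
Turnaround times: 10=33, 11=50, 12=25, 13=16, 14=11, 15=22
Average turnaround = (33+50+25+16+11+22) / 6 = 157/6 = 26.17

26.17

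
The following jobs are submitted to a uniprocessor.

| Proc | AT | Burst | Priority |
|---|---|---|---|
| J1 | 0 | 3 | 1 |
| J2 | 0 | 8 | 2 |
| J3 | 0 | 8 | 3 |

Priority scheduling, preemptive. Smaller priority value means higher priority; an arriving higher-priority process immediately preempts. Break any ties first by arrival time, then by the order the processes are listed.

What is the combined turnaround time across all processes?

33

Timeline: | J1 0-3 | J2 3-11 | J3 11-19 |
Completion: J1=3  J2=11  J3=19
Turnaround = completion − arrival: J1=3, J2=11, J3=19
Total turnaround = 3 + 11 + 19 = 33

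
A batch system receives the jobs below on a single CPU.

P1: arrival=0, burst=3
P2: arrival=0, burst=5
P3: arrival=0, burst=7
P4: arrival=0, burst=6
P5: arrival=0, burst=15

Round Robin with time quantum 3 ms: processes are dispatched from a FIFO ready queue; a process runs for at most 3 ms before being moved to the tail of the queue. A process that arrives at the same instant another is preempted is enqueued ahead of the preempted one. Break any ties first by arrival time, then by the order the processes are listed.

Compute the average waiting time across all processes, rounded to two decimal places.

14.00

Gantt: | P1 0-3 | P2 3-6 | P3 6-9 | P4 9-12 | P5 12-15 | P2 15-17 | P3 17-20 | P4 20-23 | P5 23-26 | P3 26-27 | P5 27-36 |
Completion: P1=3  P2=17  P3=27  P4=23  P5=36
Turnaround (C−A): P1=3  P2=17  P3=27  P4=23  P5=36
Waiting times: P1=0, P2=12, P3=20, P4=17, P5=21
Average waiting = (0+12+20+17+21) / 5 = 70/5 = 14.00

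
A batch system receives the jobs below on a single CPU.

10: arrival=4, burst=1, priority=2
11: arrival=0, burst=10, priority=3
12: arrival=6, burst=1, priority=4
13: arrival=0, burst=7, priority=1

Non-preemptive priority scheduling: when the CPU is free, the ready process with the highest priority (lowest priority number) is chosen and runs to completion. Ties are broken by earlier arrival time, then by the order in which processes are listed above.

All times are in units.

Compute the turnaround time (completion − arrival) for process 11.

18

Schedule: | 13 0-7 | 10 7-8 | 11 8-18 | 12 18-19 |
Completion: 10=8  11=18  12=19  13=7
Turnaround(11) = completion − arrival = 18 − 0 = 18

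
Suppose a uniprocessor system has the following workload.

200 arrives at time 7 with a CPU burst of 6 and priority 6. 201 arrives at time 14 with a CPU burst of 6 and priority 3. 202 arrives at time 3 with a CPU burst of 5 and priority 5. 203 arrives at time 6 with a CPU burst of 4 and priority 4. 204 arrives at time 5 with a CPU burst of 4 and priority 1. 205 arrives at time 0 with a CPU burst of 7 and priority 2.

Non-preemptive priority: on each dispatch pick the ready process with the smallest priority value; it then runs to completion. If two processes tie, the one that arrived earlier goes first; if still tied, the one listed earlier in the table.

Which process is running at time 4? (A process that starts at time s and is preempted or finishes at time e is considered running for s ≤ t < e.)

Gantt: | 205 0-7 | 204 7-11 | 203 11-15 | 201 15-21 | 202 21-26 | 200 26-32 |
Completion: 200=32  201=21  202=26  203=15  204=11  205=7
Turnaround (C−A): 200=25  201=7  202=23  203=9  204=6  205=7

205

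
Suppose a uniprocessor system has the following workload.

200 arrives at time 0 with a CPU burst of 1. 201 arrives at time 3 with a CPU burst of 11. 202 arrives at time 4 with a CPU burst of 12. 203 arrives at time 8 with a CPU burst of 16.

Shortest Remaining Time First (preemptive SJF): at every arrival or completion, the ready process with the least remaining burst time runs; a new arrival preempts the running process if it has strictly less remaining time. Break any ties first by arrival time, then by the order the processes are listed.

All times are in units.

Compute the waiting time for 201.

0

Schedule: | 200 0-1 | idle 1-3 | 201 3-14 | 202 14-26 | 203 26-42 |
Completion: 200=1  201=14  202=26  203=42
Turnaround (C−A): 200=1  201=11  202=22  203=34
Waiting(201) = turnaround − burst = 11 − 11 = 0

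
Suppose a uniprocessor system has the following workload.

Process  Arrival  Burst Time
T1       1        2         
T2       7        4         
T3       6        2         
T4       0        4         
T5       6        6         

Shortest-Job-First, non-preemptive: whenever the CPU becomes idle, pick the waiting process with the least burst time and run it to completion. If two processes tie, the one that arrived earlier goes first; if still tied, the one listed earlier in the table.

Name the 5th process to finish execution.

Gantt: | T4 0-4 | T1 4-6 | T3 6-8 | T2 8-12 | T5 12-18 |
Completion: T1=6  T2=12  T3=8  T4=4  T5=18
Finish order: T4 → T1 → T3 → T2 → T5

T5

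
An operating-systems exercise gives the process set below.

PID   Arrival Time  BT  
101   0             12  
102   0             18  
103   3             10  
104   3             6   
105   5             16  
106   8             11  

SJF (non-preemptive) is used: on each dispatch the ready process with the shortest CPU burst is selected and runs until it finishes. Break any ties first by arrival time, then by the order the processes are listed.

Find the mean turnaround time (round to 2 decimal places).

Timeline: | 101 0-12 | 104 12-18 | 103 18-28 | 106 28-39 | 105 39-55 | 102 55-73 |
Completion: 101=12  102=73  103=28  104=18  105=55  106=39
Turnaround times: 101=12, 102=73, 103=25, 104=15, 105=50, 106=31
Average turnaround = (12+73+25+15+50+31) / 6 = 206/6 = 34.33

34.33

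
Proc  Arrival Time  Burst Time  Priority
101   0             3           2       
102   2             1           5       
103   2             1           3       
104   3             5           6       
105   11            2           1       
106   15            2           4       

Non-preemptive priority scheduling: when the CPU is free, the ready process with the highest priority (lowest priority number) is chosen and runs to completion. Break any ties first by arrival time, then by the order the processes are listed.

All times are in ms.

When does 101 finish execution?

3

Timeline: | 101 0-3 | 103 3-4 | 102 4-5 | 104 5-10 | idle 10-11 | 105 11-13 | idle 13-15 | 106 15-17 |
Completion: 101=3  102=5  103=4  104=10  105=13  106=17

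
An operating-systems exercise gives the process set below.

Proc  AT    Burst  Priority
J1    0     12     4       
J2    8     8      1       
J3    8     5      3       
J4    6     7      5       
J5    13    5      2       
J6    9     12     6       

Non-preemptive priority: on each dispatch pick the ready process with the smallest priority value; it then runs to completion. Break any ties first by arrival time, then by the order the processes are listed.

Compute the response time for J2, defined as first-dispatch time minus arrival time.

Schedule: | J1 0-12 | J2 12-20 | J5 20-25 | J3 25-30 | J4 30-37 | J6 37-49 |
Completion: J1=12  J2=20  J3=30  J4=37  J5=25  J6=49
Turnaround (C−A): J1=12  J2=12  J3=22  J4=31  J5=12  J6=40
Response(J2) = first start − arrival = 12 − 8 = 4

4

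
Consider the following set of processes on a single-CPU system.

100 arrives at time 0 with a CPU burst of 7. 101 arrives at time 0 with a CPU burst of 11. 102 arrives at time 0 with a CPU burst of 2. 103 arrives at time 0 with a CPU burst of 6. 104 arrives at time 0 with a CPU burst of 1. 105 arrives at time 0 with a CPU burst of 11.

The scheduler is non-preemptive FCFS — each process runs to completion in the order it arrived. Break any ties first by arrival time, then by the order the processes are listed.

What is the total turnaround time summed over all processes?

136

Schedule: | 100 0-7 | 101 7-18 | 102 18-20 | 103 20-26 | 104 26-27 | 105 27-38 |
Completion: 100=7  101=18  102=20  103=26  104=27  105=38
Turnaround (C−A): 100=7  101=18  102=20  103=26  104=27  105=38
Turnaround = completion − arrival: 100=7, 101=18, 102=20, 103=26, 104=27, 105=38
Total turnaround = 7 + 18 + 20 + 26 + 27 + 38 = 136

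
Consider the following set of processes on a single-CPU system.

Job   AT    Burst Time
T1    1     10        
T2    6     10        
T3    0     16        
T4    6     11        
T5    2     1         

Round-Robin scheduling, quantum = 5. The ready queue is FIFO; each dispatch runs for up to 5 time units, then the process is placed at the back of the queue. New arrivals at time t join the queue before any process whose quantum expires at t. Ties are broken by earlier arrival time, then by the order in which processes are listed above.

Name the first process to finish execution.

T5

Timeline: | T3 0-5 | T1 5-10 | T5 10-11 | T3 11-16 | T2 16-21 | T4 21-26 | T1 26-31 | T3 31-36 | T2 36-41 | T4 41-46 | T3 46-47 | T4 47-48 |
Completion: T1=31  T2=41  T3=47  T4=48  T5=11
Turnaround (C−A): T1=30  T2=35  T3=47  T4=42  T5=9
Finish order: T5 → T1 → T2 → T3 → T4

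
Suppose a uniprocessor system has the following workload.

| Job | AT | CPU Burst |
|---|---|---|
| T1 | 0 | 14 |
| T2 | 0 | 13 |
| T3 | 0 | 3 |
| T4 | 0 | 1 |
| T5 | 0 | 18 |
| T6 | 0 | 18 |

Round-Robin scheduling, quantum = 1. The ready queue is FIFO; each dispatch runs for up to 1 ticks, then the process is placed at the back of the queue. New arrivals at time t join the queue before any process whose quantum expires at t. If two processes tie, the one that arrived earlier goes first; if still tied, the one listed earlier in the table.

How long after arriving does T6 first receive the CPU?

Schedule: | T1 0-1 | T2 1-2 | T3 2-3 | T4 3-4 | T5 4-5 | T6 5-6 | T1 6-7 | T2 7-8 | T3 8-9 | T5 9-10 | T6 10-11 | T1 11-12 | T2 12-13 | T3 13-14 | T5 14-15 | T6 15-16 | T1 16-17 | T2 17-18 | T5 18-19 | T6 19-20 | T1 20-21 | T2 21-22 | T5 22-23 | T6 23-24 | T1 24-25 | T2 25-26 | T5 26-27 | T6 27-28 | T1 28-29 | T2 29-30 | T5 30-31 | T6 31-32 | T1 32-33 | T2 33-34 | T5 34-35 | T6 35-36 | T1 36-37 | T2 37-38 | T5 38-39 | T6 39-40 | T1 40-41 | T2 41-42 | T5 42-43 | T6 43-44 | T1 44-45 | T2 45-46 | T5 46-47 | T6 47-48 | T1 48-49 | T2 49-50 | T5 50-51 | T6 51-52 | T1 52-53 | T2 53-54 | T5 54-55 | T6 55-56 | T1 56-57 | T5 57-58 | T6 58-59 | T5 59-60 | T6 60-61 | T5 61-62 | T6 62-63 | T5 63-64 | T6 64-65 | T5 65-66 | T6 66-67 |
Completion: T1=57  T2=54  T3=14  T4=4  T5=66  T6=67
Turnaround (C−A): T1=57  T2=54  T3=14  T4=4  T5=66  T6=67
Response(T6) = first start − arrival = 5 − 0 = 5

5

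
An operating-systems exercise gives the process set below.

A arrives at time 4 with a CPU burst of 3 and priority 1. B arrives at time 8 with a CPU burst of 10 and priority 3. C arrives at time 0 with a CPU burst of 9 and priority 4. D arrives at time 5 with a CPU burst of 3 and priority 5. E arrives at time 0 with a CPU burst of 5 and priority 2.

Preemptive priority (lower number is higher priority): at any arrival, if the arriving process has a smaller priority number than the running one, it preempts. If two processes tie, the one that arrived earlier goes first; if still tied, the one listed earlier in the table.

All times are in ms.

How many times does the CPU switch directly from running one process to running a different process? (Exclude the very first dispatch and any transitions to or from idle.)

5

Gantt: | E 0-4 | A 4-7 | E 7-8 | B 8-18 | C 18-27 | D 27-30 |
Completion: A=7  B=18  C=27  D=30  E=8
Turnaround (C−A): A=3  B=10  C=27  D=25  E=8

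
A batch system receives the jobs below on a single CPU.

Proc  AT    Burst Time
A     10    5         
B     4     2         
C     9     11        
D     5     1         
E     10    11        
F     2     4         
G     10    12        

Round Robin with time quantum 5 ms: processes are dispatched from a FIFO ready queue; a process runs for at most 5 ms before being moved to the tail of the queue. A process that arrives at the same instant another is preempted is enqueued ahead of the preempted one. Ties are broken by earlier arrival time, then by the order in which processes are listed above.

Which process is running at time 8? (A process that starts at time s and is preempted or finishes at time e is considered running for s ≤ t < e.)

Gantt: | idle 0-2 | F 2-6 | B 6-8 | D 8-9 | C 9-14 | A 14-19 | E 19-24 | G 24-29 | C 29-34 | E 34-39 | G 39-44 | C 44-45 | E 45-46 | G 46-48 |
Completion: A=19  B=8  C=45  D=9  E=46  F=6  G=48

D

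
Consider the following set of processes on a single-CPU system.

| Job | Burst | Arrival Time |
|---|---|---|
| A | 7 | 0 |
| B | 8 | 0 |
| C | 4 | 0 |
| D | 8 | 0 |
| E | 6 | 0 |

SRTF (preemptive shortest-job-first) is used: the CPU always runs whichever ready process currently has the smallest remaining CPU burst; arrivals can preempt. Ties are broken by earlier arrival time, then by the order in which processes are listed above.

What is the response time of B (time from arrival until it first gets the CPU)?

17

Schedule: | C 0-4 | E 4-10 | A 10-17 | B 17-25 | D 25-33 |
Completion: A=17  B=25  C=4  D=33  E=10
Response(B) = first start − arrival = 17 − 0 = 17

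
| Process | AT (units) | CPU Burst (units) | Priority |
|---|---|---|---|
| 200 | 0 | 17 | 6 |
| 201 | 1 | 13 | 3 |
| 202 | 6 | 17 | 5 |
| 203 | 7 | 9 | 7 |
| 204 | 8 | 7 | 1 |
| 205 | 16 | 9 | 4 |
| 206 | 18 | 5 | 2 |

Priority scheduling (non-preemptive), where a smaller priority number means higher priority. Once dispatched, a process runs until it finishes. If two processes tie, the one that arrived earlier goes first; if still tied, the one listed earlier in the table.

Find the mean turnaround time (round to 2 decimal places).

Timeline: | 200 0-17 | 204 17-24 | 206 24-29 | 201 29-42 | 205 42-51 | 202 51-68 | 203 68-77 |
Completion: 200=17  201=42  202=68  203=77  204=24  205=51  206=29
Turnaround (C−A): 200=17  201=41  202=62  203=70  204=16  205=35  206=11
Turnaround times: 200=17, 201=41, 202=62, 203=70, 204=16, 205=35, 206=11
Average turnaround = (17+41+62+70+16+35+11) / 7 = 252/7 = 36.00

36.00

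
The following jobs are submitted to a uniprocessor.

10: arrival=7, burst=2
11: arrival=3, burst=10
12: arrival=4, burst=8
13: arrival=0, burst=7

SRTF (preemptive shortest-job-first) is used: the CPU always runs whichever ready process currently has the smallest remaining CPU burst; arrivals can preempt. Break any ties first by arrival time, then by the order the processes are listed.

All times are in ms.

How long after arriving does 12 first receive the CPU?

Timeline: | 13 0-7 | 10 7-9 | 12 9-17 | 11 17-27 |
Completion: 10=9  11=27  12=17  13=7
Turnaround (C−A): 10=2  11=24  12=13  13=7
Response(12) = first start − arrival = 9 − 4 = 5

5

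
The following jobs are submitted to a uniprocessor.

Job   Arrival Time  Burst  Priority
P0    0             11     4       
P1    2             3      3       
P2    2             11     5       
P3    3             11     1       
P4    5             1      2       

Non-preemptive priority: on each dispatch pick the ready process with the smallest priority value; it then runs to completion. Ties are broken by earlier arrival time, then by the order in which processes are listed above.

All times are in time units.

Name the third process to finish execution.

P4

Schedule: | P0 0-11 | P3 11-22 | P4 22-23 | P1 23-26 | P2 26-37 |
Completion: P0=11  P1=26  P2=37  P3=22  P4=23
Turnaround (C−A): P0=11  P1=24  P2=35  P3=19  P4=18
Finish order: P0 → P3 → P4 → P1 → P2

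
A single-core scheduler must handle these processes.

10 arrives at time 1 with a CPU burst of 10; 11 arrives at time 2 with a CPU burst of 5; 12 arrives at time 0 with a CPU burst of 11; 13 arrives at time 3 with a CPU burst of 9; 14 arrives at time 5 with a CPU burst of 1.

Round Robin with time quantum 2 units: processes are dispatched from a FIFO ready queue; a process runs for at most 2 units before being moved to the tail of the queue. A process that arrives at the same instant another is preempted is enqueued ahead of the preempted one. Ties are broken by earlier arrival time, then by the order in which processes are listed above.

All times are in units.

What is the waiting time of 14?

7

Gantt: | 12 0-2 | 10 2-4 | 11 4-6 | 12 6-8 | 13 8-10 | 10 10-12 | 14 12-13 | 11 13-15 | 12 15-17 | 13 17-19 | 10 19-21 | 11 21-22 | 12 22-24 | 13 24-26 | 10 26-28 | 12 28-30 | 13 30-32 | 10 32-34 | 12 34-35 | 13 35-36 |
Completion: 10=34  11=22  12=35  13=36  14=13
Waiting(14) = turnaround − burst = 8 − 1 = 7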